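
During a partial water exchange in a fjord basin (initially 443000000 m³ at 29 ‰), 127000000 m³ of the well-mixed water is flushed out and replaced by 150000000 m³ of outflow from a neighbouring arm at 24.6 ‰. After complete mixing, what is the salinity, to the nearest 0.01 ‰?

Remaining after removal: 316,000,000 m³ at 29 ‰ (salt = 9,164,000,000)
After addition: salt = 9,164,000,000 + 150,000,000×24.6 = 12,854,000,000; volume = 466,000,000 m³
S = 12,854,000,000 / 466,000,000 = 27.5837 ‰

27.58 ‰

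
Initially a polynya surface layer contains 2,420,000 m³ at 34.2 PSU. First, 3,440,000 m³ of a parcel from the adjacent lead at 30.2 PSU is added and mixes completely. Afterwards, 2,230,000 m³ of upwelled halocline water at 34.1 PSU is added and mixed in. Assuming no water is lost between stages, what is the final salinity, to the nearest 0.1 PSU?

32.5 PSU

Conserving salt mass:
Initial salt = 2,420,000×34.2 = 82,764,000
After stage 1: salt = 82,764,000 + 3,440,000×30.2 = 186,652,000; volume = 5,860,000 m³; S = 31.852 PSU
After stage 2: salt = 186,652,000 + 2,230,000×34.1 = 262,695,000; volume = 8,090,000 m³
S = 262,695,000 / 8,090,000 = 32.4716 PSU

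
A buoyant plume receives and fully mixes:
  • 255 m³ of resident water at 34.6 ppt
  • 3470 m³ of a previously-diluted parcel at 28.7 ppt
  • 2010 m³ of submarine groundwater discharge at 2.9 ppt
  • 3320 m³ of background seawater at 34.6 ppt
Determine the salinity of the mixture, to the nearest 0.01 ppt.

25.30 ppt

Mass of salt is conserved:
salt = 255×34.6 + 3,470×28.7 + 2,010×2.9 + 3,320×34.6 = 8,823 + 99,589 + 5,829 + 114,872 = 229,113
volume = 255 + 3,470 + 2,010 + 3,320 = 9,055 m³
S = 229,113 / 9,055 = 25.3024 ppt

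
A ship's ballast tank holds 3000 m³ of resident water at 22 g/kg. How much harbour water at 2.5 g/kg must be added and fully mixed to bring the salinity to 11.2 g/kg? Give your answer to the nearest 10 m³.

3720 m³

Salt balance: 3,000×22 + V×2.5 = (3,000+V)×11.2
66,000 + 2.5V = 33,600 + 11.2V
32,400 = 8.7V
V = 3,724.14 m³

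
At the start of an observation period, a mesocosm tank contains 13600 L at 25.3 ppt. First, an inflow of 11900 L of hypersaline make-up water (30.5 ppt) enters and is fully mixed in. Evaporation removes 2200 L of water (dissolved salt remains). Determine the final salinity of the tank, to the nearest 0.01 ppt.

After mixing: salt = 13,600×25.3 + 11,900×30.5 = 707,030; volume = 25,500 L
After evaporation: salt unchanged = 707,030; volume = 25,500 − 2,200 = 23,300 L
S = 707,030 / 23,300 = 30.3446 ppt

30.34 ppt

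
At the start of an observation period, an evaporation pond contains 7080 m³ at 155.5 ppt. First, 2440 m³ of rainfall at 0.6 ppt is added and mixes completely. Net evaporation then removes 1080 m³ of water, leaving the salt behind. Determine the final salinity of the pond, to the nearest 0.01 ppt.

After mixing: salt = 7,080×155.5 + 2,440×0.6 = 1,102,404; volume = 9,520 m³
After evaporation: salt unchanged = 1,102,404; volume = 9,520 − 1,080 = 8,440 m³
S = 1,102,404 / 8,440 = 130.6166 ppt

130.62 ppt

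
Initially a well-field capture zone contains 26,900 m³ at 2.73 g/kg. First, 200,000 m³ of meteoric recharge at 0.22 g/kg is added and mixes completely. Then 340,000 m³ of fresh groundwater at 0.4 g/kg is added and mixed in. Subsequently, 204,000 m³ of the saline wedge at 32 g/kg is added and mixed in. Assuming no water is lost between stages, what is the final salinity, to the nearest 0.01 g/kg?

8.80 g/kg

Total salt / total volume:
Initial salt = 26,900×2.73 = 73,437
After stage 1: salt = 73,437 + 200,000×0.22 = 117,437; volume = 226,900 m³; S = 0.518 g/kg
After stage 2: salt = 117,437 + 340,000×0.4 = 253,437; volume = 566,900 m³; S = 0.447 g/kg
After stage 3: salt = 253,437 + 204,000×32 = 6,781,437; volume = 770,900 m³
S = 6,781,437 / 770,900 = 8.7968 g/kg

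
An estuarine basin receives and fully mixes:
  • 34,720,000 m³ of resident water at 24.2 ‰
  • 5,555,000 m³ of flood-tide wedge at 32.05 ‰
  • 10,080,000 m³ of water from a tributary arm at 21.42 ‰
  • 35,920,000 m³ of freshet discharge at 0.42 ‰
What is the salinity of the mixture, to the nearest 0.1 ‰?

14.5 ‰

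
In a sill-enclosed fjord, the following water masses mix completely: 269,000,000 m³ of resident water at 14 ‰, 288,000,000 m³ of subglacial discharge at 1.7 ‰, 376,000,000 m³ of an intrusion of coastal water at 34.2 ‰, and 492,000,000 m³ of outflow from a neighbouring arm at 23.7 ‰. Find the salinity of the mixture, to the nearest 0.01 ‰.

20.19 ‰

Salt balance:
salt = 269,000,000×14 + 288,000,000×1.7 + 376,000,000×34.2 + 492,000,000×23.7 = 3,766,000,000 + 489,600,000 + 12,859,200,000 + 11,660,400,000 = 28,775,200,000
volume = 269,000,000 + 288,000,000 + 376,000,000 + 492,000,000 = 1,425,000,000 m³
S = 28,775,200,000 / 1,425,000,000 = 20.1931 ‰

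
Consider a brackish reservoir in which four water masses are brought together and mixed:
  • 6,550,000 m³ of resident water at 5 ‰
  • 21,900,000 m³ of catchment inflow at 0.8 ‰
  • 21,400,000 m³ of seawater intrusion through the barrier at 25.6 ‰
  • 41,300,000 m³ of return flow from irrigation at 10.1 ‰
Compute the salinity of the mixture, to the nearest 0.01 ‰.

11.14 ‰

By conservation of dissolved salt,
salt = 6,550,000×5 + 21,900,000×0.8 + 21,400,000×25.6 + 41,300,000×10.1 = 32,750,000 + 17,520,000 + 547,840,000 + 417,130,000 = 1,015,240,000
volume = 6,550,000 + 21,900,000 + 21,400,000 + 41,300,000 = 91,150,000 m³
S = 1,015,240,000 / 91,150,000 = 11.1381 ‰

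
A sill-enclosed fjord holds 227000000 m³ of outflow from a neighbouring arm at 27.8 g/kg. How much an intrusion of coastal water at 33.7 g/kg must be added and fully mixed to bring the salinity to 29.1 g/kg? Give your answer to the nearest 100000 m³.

64200000 m³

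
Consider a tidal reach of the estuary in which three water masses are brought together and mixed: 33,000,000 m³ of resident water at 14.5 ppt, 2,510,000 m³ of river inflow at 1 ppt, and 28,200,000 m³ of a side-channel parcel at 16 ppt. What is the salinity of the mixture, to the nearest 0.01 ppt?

14.63 ppt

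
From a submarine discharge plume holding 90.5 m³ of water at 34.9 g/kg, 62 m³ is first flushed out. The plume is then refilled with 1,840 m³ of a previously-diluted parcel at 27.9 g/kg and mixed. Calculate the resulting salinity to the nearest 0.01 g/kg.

28.01 g/kg

Remaining after removal: 28.5 m³ at 34.9 g/kg (salt = 994.65)
After addition: salt = 994.65 + 1,840×27.9 = 52,330.65; volume = 1,868.5 m³
S = 52,330.65 / 1,868.5 = 28.0068 g/kg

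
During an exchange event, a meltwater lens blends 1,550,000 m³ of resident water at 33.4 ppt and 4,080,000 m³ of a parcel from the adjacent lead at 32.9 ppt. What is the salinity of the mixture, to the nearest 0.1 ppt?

Salt balance:
salt = 1,550,000×33.4 + 4,080,000×32.9 = 51,770,000 + 134,232,000 = 186,002,000
volume = 1,550,000 + 4,080,000 = 5,630,000 m³
S = 186,002,000 / 5,630,000 = 33.038 ppt

33.0 ppt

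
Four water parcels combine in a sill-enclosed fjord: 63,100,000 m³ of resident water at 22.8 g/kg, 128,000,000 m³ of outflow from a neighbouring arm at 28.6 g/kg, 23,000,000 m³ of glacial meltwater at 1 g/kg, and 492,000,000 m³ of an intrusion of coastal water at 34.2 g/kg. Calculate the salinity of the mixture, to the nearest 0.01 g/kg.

Conserving salt mass:
salt = 63,100,000×22.8 + 128,000,000×28.6 + 23,000,000×1 + 492,000,000×34.2 = 1,438,680,000 + 3,660,800,000 + 23,000,000 + 16,826,400,000 = 21,948,880,000
volume = 63,100,000 + 128,000,000 + 23,000,000 + 492,000,000 = 706,100,000 m³
S = 21,948,880,000 / 706,100,000 = 31.0847 g/kg

31.08 g/kg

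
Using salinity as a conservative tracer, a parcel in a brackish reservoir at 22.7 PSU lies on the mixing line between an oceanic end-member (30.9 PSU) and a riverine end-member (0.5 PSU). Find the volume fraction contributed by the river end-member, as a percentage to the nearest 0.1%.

27.0%

Let f be the freshwater fraction. Salt balance per unit volume:
f×0.5 + (1−f)×30.9 = 22.7
f = (30.9 − 22.7) / (30.9 − 0.5) = 8.2/30.4 = 0.2697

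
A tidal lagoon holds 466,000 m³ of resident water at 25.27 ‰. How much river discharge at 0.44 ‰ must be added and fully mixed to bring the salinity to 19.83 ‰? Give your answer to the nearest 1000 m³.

131000 m³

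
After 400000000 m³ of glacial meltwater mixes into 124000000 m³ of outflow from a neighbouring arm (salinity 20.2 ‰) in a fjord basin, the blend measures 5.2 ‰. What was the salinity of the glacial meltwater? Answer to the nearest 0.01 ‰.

Salt balance: 124,000,000×20.2 + 400,000,000×S = 524,000,000×5.2
2,504,800,000 + 400,000,000·S = 2,724,800,000
S = (2,724,800,000 − 2,504,800,000) / 400,000,000 = 0.55 ‰

0.55 ‰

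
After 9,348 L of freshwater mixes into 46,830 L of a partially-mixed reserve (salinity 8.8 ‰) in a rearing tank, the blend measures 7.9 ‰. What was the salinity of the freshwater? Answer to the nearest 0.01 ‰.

Salt balance: 46,830×8.8 + 9,348×S = 56,178×7.9
412,104 + 9,348·S = 443,806.2
S = (443,806.2 − 412,104) / 9,348 = 3.3913 ‰

3.39 ‰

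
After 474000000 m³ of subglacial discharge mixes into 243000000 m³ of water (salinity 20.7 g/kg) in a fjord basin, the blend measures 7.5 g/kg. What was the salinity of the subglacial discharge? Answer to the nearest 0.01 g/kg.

Salt balance: 243,000,000×20.7 + 474,000,000×S = 717,000,000×7.5
5,030,100,000 + 474,000,000·S = 5,377,500,000
S = (5,377,500,000 − 5,030,100,000) / 474,000,000 = 0.7329 g/kg

0.73 g/kg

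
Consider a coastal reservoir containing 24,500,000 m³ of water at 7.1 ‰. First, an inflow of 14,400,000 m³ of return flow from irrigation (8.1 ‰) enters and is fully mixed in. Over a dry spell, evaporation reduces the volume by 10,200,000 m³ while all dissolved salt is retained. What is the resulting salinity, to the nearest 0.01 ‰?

After mixing: salt = 24,500,000×7.1 + 14,400,000×8.1 = 290,590,000; volume = 38,900,000 m³
After evaporation: salt unchanged = 290,590,000; volume = 38,900,000 − 10,200,000 = 28,700,000 m³
S = 290,590,000 / 28,700,000 = 10.1251 ‰

10.13 ‰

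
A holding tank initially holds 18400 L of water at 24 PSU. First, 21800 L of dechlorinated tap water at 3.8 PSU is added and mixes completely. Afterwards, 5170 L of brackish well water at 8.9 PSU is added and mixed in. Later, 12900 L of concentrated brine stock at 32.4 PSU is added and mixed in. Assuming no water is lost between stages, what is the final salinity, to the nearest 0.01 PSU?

16.96 PSU

By conservation of dissolved salt,
Initial salt = 18,400×24 = 441,600
After stage 1: salt = 441,600 + 21,800×3.8 = 524,440; volume = 40,200 L; S = 13.046 PSU
After stage 2: salt = 524,440 + 5,170×8.9 = 570,453; volume = 45,370 L; S = 12.573 PSU
After stage 3: salt = 570,453 + 12,900×32.4 = 988,413; volume = 58,270 L
S = 988,413 / 58,270 = 16.9626 PSU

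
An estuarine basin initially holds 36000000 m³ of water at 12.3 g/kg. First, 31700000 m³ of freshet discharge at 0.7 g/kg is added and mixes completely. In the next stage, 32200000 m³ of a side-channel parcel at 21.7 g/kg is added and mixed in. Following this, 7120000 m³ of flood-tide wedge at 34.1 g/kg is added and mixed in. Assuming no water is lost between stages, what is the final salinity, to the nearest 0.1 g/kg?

Salt balance:
Initial salt = 36,000,000×12.3 = 442,800,000
After stage 1: salt = 442,800,000 + 31,700,000×0.7 = 464,990,000; volume = 67,700,000 m³; S = 6.868 g/kg
After stage 2: salt = 464,990,000 + 32,200,000×21.7 = 1,163,730,000; volume = 99,900,000 m³; S = 11.649 g/kg
After stage 3: salt = 1,163,730,000 + 7,120,000×34.1 = 1,406,522,000; volume = 107,020,000 m³
S = 1,406,522,000 / 107,020,000 = 13.1426 g/kg

13.1 g/kg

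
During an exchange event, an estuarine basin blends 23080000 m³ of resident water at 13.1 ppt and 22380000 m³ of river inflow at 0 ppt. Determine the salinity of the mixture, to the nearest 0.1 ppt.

Salt balance:
salt = 23,080,000×13.1 + 22,380,000×0 = 302,348,000 + 0 = 302,348,000
volume = 23,080,000 + 22,380,000 = 45,460,000 m³
S = 302,348,000 / 45,460,000 = 6.651 ppt

6.7 ppt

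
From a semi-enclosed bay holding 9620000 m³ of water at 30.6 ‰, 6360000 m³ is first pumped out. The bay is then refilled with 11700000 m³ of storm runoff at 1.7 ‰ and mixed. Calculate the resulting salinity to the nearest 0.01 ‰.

8.00 ‰

Remaining after removal: 3,260,000 m³ at 30.6 ‰ (salt = 99,756,000)
After addition: salt = 99,756,000 + 11,700,000×1.7 = 119,646,000; volume = 14,960,000 m³
S = 119,646,000 / 14,960,000 = 7.9977 ‰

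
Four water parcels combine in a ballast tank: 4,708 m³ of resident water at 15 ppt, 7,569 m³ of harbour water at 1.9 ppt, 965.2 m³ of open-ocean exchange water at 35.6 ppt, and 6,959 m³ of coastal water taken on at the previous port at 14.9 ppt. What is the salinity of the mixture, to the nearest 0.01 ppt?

11.04 ppt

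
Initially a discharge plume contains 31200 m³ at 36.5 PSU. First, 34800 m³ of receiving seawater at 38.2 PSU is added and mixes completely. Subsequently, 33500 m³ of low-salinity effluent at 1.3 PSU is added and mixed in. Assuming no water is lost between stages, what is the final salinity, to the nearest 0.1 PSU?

Total salt / total volume:
Initial salt = 31,200×36.5 = 1,138,800
After stage 1: salt = 1,138,800 + 34,800×38.2 = 2,468,160; volume = 66,000 m³; S = 37.396 PSU
After stage 2: salt = 2,468,160 + 33,500×1.3 = 2,511,710; volume = 99,500 m³
S = 2,511,710 / 99,500 = 25.2433 PSU

25.2 PSU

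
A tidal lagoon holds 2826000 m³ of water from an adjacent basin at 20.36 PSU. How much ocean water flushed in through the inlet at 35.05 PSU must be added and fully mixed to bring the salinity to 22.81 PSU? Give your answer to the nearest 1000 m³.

566000 m³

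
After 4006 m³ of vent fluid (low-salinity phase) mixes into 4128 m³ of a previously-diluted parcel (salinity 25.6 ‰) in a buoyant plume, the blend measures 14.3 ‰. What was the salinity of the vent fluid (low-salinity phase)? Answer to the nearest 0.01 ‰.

Salt balance: 4,128×25.6 + 4,006×S = 8,134×14.3
105,676.8 + 4,006·S = 116,316.2
S = (116,316.2 − 105,676.8) / 4,006 = 2.6559 ‰

2.66 ‰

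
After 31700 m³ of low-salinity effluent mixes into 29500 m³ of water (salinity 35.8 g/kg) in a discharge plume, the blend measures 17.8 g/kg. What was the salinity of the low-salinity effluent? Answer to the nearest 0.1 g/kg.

1.0 g/kg

Salt balance: 29,500×35.8 + 31,700×S = 61,200×17.8
1,056,100 + 31,700·S = 1,089,360
S = (1,089,360 − 1,056,100) / 31,700 = 1.0492 g/kg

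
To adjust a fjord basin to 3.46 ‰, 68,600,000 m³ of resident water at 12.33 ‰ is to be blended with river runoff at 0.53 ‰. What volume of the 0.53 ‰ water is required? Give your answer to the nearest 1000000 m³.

Salt balance: 68,600,000×12.33 + V×0.53 = (68,600,000+V)×3.46
845,838,000 + 0.53V = 237,356,000 + 3.46V
608,482,000 = 2.93V
V = 207,673,037.54 m³

208000000 m³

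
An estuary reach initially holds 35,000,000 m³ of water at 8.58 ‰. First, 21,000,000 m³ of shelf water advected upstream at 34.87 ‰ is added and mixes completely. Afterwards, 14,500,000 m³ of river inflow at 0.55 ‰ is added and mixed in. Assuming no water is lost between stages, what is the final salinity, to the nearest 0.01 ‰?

Conserving salt mass:
Initial salt = 35,000,000×8.58 = 300,300,000
After stage 1: salt = 300,300,000 + 21,000,000×34.87 = 1,032,570,000; volume = 56,000,000 m³; S = 18.439 ‰
After stage 2: salt = 1,032,570,000 + 14,500,000×0.55 = 1,040,545,000; volume = 70,500,000 m³
S = 1,040,545,000 / 70,500,000 = 14.7595 ‰

14.76 ‰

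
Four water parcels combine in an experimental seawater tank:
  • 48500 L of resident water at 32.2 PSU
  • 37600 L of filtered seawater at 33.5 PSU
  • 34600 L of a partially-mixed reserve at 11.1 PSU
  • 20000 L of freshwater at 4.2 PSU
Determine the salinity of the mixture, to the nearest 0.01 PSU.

23.38 PSU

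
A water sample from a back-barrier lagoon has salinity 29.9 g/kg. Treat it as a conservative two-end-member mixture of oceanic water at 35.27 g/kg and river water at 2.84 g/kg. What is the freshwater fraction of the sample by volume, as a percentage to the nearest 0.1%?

Let f be the freshwater fraction. Salt balance per unit volume:
f×2.84 + (1−f)×35.27 = 29.9
f = (35.27 − 29.9) / (35.27 − 2.84) = 5.37/32.43 = 0.1656

16.6%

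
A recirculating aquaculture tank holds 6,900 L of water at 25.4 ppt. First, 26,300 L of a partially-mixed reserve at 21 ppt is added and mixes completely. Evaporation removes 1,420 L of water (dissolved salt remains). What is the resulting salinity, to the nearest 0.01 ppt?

22.89 ppt

After mixing: salt = 6,900×25.4 + 26,300×21 = 727,560; volume = 33,200 L
After evaporation: salt unchanged = 727,560; volume = 33,200 − 1,420 = 31,780 L
S = 727,560 / 31,780 = 22.8936 ppt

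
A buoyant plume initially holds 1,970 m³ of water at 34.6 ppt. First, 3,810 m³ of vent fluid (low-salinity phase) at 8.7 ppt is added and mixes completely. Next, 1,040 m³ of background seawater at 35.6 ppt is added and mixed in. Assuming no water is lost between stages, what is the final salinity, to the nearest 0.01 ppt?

Weighted by volume,
Initial salt = 1,970×34.6 = 68,162
After stage 1: salt = 68,162 + 3,810×8.7 = 101,309; volume = 5,780 m³; S = 17.528 ppt
After stage 2: salt = 101,309 + 1,040×35.6 = 138,333; volume = 6,820 m³
S = 138,333 / 6,820 = 20.2834 ppt

20.28 ppt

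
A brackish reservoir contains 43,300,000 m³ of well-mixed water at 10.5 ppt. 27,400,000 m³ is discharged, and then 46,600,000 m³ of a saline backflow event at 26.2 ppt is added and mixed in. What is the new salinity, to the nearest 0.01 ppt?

22.21 ppt

Remaining after removal: 15,900,000 m³ at 10.5 ppt (salt = 166,950,000)
After addition: salt = 166,950,000 + 46,600,000×26.2 = 1,387,870,000; volume = 62,500,000 m³
S = 1,387,870,000 / 62,500,000 = 22.2059 ppt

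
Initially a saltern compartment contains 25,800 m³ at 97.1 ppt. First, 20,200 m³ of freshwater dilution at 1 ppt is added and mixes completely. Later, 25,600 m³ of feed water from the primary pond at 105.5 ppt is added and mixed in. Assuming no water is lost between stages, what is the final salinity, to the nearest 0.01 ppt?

72.99 ppt

Salt balance:
Initial salt = 25,800×97.1 = 2,505,180
After stage 1: salt = 2,505,180 + 20,200×1 = 2,525,380; volume = 46,000 m³; S = 54.9 ppt
After stage 2: salt = 2,525,380 + 25,600×105.5 = 5,226,180; volume = 71,600 m³
S = 5,226,180 / 71,600 = 72.9913 ppt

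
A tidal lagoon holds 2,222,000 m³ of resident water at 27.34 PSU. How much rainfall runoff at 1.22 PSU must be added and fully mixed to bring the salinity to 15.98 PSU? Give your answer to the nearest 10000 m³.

Salt balance: 2,222,000×27.34 + V×1.22 = (2,222,000+V)×15.98
60,749,480 + 1.22V = 35,507,560 + 15.98V
25,241,920 = 14.76V
V = 1,710,157.18 m³

1710000 m³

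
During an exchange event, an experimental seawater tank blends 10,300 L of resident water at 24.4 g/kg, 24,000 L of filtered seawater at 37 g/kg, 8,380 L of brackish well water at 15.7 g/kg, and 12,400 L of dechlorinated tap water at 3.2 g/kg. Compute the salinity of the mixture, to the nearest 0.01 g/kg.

By conservation of dissolved salt,
salt = 10,300×24.4 + 24,000×37 + 8,380×15.7 + 12,400×3.2 = 251,320 + 888,000 + 131,566 + 39,680 = 1,310,566
volume = 10,300 + 24,000 + 8,380 + 12,400 = 55,080 L
S = 1,310,566 / 55,080 = 23.7939 g/kg

23.79 g/kg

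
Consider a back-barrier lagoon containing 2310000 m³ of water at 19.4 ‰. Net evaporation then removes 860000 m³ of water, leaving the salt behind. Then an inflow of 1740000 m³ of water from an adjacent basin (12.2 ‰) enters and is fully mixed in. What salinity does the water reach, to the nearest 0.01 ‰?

After evaporation: salt = 2,310,000×19.4 = 44,814,000; volume = 2,310,000 − 860,000 = 1,450,000 m³
After mixing: salt = 44,814,000 + 1,740,000×12.2 = 66,042,000; volume = 1,450,000 + 1,740,000 = 3,190,000 m³
S = 66,042,000 / 3,190,000 = 20.7028 ‰

20.70 ‰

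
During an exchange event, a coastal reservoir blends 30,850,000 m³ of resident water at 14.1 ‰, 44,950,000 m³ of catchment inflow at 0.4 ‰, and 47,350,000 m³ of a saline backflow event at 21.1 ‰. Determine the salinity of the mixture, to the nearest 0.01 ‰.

11.79 ‰

Conserving salt mass:
salt = 30,850,000×14.1 + 44,950,000×0.4 + 47,350,000×21.1 = 434,985,000 + 17,980,000 + 999,085,000 = 1,452,050,000
volume = 30,850,000 + 44,950,000 + 47,350,000 = 123,150,000 m³
S = 1,452,050,000 / 123,150,000 = 11.7909 ‰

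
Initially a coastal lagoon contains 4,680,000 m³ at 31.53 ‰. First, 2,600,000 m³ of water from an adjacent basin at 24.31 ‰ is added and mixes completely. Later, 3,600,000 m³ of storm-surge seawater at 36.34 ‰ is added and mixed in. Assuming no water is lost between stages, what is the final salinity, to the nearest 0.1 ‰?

31.4 ‰

Weighted by volume,
Initial salt = 4,680,000×31.53 = 147,560,400
After stage 1: salt = 147,560,400 + 2,600,000×24.31 = 210,766,400; volume = 7,280,000 m³; S = 28.951 ‰
After stage 2: salt = 210,766,400 + 3,600,000×36.34 = 341,590,400; volume = 10,880,000 m³
S = 341,590,400 / 10,880,000 = 31.3962 ‰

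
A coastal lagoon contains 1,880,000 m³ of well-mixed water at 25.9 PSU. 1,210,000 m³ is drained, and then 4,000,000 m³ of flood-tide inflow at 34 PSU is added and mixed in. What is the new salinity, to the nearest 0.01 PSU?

Remaining after removal: 670,000 m³ at 25.9 PSU (salt = 17,353,000)
After addition: salt = 17,353,000 + 4,000,000×34 = 153,353,000; volume = 4,670,000 m³
S = 153,353,000 / 4,670,000 = 32.8379 PSU

32.84 PSU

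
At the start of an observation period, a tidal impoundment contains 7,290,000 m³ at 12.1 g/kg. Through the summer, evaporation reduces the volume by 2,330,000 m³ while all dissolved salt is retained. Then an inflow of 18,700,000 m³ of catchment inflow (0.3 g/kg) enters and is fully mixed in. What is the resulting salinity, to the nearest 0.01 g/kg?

After evaporation: salt = 7,290,000×12.1 = 88,209,000; volume = 7,290,000 − 2,330,000 = 4,960,000 m³
After mixing: salt = 88,209,000 + 18,700,000×0.3 = 93,819,000; volume = 4,960,000 + 18,700,000 = 23,660,000 m³
S = 93,819,000 / 23,660,000 = 3.9653 g/kg

3.97 g/kg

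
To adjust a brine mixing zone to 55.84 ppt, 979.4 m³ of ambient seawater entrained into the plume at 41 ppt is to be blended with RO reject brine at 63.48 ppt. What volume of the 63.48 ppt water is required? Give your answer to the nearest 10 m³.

1900 m³

Salt balance: 979.4×41 + V×63.48 = (979.4+V)×55.84
40,155.4 + 63.48V = 54,689.696 + 55.84V
14,534.296 = 7.64V
V = 1,902.39 m³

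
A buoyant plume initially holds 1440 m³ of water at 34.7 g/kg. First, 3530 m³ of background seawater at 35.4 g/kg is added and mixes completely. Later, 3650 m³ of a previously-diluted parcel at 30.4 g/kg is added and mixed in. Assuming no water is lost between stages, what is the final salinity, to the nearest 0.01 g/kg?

Mass of salt is conserved:
Initial salt = 1,440×34.7 = 49,968
After stage 1: salt = 49,968 + 3,530×35.4 = 174,930; volume = 4,970 m³; S = 35.197 g/kg
After stage 2: salt = 174,930 + 3,650×30.4 = 285,890; volume = 8,620 m³
S = 285,890 / 8,620 = 33.1659 g/kg

33.17 g/kg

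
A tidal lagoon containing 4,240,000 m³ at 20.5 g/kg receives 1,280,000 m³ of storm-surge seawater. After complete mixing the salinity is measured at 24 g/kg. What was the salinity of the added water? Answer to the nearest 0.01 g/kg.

Salt balance: 4,240,000×20.5 + 1,280,000×S = 5,520,000×24
86,920,000 + 1,280,000·S = 132,480,000
S = (132,480,000 − 86,920,000) / 1,280,000 = 35.5938 g/kg

35.59 g/kg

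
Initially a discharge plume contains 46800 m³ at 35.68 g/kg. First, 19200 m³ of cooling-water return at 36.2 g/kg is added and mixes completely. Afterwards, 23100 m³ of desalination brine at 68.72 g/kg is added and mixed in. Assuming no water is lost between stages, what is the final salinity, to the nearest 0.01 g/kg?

44.36 g/kg

Conserving salt mass:
Initial salt = 46,800×35.68 = 1,669,824
After stage 1: salt = 1,669,824 + 19,200×36.2 = 2,364,864; volume = 66,000 m³; S = 35.831 g/kg
After stage 2: salt = 2,364,864 + 23,100×68.72 = 3,952,296; volume = 89,100 m³
S = 3,952,296 / 89,100 = 44.358 g/kg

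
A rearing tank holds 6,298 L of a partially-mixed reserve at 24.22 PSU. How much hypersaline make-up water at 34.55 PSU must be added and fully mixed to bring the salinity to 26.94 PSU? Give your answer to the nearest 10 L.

2250 L

Salt balance: 6,298×24.22 + V×34.55 = (6,298+V)×26.94
152,537.56 + 34.55V = 169,668.12 + 26.94V
17,130.56 = 7.61V
V = 2,251.06 L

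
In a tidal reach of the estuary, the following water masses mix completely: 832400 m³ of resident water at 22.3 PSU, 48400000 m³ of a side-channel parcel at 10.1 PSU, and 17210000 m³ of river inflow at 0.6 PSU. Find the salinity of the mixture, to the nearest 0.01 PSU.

7.79 PSU

Salt balance:
salt = 832,400×22.3 + 48,400,000×10.1 + 17,210,000×0.6 = 18,562,520 + 488,840,000 + 10,326,000 = 517,728,520
volume = 832,400 + 48,400,000 + 17,210,000 = 66,442,400 m³
S = 517,728,520 / 66,442,400 = 7.7921 PSU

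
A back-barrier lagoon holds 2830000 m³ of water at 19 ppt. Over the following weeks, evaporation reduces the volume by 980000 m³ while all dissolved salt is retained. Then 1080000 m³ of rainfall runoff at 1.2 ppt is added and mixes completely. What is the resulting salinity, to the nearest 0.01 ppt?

18.79 ppt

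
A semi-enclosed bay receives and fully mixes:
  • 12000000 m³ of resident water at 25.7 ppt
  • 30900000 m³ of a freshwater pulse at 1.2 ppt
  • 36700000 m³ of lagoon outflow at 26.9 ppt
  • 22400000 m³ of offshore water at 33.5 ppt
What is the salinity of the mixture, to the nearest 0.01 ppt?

20.42 ppt

Weighted by volume,
salt = 12,000,000×25.7 + 30,900,000×1.2 + 36,700,000×26.9 + 22,400,000×33.5 = 308,400,000 + 37,080,000 + 987,230,000 + 750,400,000 = 2,083,110,000
volume = 12,000,000 + 30,900,000 + 36,700,000 + 22,400,000 = 102,000,000 m³
S = 2,083,110,000 / 102,000,000 = 20.4226 ppt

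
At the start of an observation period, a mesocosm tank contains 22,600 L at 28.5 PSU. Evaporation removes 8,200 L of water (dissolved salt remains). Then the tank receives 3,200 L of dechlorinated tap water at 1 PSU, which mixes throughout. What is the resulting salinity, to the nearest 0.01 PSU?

36.78 PSU

After evaporation: salt = 22,600×28.5 = 644,100; volume = 22,600 − 8,200 = 14,400 L
After mixing: salt = 644,100 + 3,200×1 = 647,300; volume = 14,400 + 3,200 = 17,600 L
S = 647,300 / 17,600 = 36.7784 PSU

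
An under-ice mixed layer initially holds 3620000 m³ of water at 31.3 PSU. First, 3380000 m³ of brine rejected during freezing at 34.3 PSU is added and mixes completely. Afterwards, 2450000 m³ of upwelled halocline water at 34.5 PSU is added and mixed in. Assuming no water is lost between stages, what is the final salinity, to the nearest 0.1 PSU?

33.2 PSU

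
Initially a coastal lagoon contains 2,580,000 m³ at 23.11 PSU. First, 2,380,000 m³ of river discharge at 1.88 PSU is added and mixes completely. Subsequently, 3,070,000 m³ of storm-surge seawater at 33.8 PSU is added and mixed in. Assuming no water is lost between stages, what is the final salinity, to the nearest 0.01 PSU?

20.90 PSU

Mass of salt is conserved:
Initial salt = 2,580,000×23.11 = 59,623,800
After stage 1: salt = 59,623,800 + 2,380,000×1.88 = 64,098,200; volume = 4,960,000 m³; S = 12.923 PSU
After stage 2: salt = 64,098,200 + 3,070,000×33.8 = 167,864,200; volume = 8,030,000 m³
S = 167,864,200 / 8,030,000 = 20.9046 PSU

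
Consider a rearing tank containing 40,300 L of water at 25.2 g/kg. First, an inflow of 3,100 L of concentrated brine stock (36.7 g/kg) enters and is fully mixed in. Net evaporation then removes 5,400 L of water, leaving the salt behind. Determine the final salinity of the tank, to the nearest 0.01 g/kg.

After mixing: salt = 40,300×25.2 + 3,100×36.7 = 1,129,330; volume = 43,400 L
After evaporation: salt unchanged = 1,129,330; volume = 43,400 − 5,400 = 38,000 L
S = 1,129,330 / 38,000 = 29.7192 g/kg

29.72 g/kg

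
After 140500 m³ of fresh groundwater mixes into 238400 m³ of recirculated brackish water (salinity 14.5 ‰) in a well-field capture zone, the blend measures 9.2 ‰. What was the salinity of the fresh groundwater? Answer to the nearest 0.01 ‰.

Salt balance: 238,400×14.5 + 140,500×S = 378,900×9.2
3,456,800 + 140,500·S = 3,485,880
S = (3,485,880 − 3,456,800) / 140,500 = 0.207 ‰

0.21 ‰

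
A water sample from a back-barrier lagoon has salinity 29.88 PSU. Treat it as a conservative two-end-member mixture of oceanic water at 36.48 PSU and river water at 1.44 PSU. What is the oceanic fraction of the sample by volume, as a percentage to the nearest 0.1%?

81.2%

Let g be the oceanic fraction. Salt balance per unit volume:
g×36.48 + (1−g)×1.44 = 29.88
g = (29.88 − 1.44) / (36.48 − 1.44) = 28.44/35.04 = 0.8116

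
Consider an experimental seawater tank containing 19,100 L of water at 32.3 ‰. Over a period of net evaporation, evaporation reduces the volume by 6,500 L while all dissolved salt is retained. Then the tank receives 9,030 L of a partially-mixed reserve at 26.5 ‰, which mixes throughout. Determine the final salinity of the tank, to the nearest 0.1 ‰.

After evaporation: salt = 19,100×32.3 = 616,930; volume = 19,100 − 6,500 = 12,600 L
After mixing: salt = 616,930 + 9,030×26.5 = 856,225; volume = 12,600 + 9,030 = 21,630 L
S = 856,225 / 21,630 = 39.5851 ‰

39.6 ‰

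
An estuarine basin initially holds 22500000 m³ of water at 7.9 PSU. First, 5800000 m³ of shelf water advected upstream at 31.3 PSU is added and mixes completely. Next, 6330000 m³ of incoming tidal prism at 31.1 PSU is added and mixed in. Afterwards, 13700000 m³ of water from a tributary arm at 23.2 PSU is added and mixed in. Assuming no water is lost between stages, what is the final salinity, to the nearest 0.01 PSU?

By conservation of dissolved salt,
Initial salt = 22,500,000×7.9 = 177,750,000
After stage 1: salt = 177,750,000 + 5,800,000×31.3 = 359,290,000; volume = 28,300,000 m³; S = 12.696 PSU
After stage 2: salt = 359,290,000 + 6,330,000×31.1 = 556,153,000; volume = 34,630,000 m³; S = 16.06 PSU
After stage 3: salt = 556,153,000 + 13,700,000×23.2 = 873,993,000; volume = 48,330,000 m³
S = 873,993,000 / 48,330,000 = 18.0839 PSU

18.08 PSU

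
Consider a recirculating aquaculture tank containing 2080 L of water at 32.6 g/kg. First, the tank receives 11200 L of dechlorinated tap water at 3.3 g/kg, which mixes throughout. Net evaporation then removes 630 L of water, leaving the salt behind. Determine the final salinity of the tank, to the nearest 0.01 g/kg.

8.28 g/kg

After mixing: salt = 2,080×32.6 + 11,200×3.3 = 104,768; volume = 13,280 L
After evaporation: salt unchanged = 104,768; volume = 13,280 − 630 = 12,650 L
S = 104,768 / 12,650 = 8.2821 g/kg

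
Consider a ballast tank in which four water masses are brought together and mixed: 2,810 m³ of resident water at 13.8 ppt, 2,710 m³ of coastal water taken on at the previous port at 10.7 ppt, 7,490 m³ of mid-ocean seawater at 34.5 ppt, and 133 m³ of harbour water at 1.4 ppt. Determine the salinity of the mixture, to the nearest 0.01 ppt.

Total salt / total volume:
salt = 2,810×13.8 + 2,710×10.7 + 7,490×34.5 + 133×1.4 = 38,778 + 28,997 + 258,405 + 186.2 = 326,366.2
volume = 2,810 + 2,710 + 7,490 + 133 = 13,143 m³
S = 326,366.2 / 13,143 = 24.8319 ppt

24.83 ppt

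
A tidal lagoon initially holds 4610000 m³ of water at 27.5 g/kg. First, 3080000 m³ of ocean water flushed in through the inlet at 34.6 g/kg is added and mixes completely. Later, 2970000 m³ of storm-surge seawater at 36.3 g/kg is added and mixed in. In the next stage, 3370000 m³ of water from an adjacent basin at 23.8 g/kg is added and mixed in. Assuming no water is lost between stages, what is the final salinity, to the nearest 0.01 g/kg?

30.03 g/kg

Total salt / total volume:
Initial salt = 4,610,000×27.5 = 126,775,000
After stage 1: salt = 126,775,000 + 3,080,000×34.6 = 233,343,000; volume = 7,690,000 m³; S = 30.344 g/kg
After stage 2: salt = 233,343,000 + 2,970,000×36.3 = 341,154,000; volume = 10,660,000 m³; S = 32.003 g/kg
After stage 3: salt = 341,154,000 + 3,370,000×23.8 = 421,360,000; volume = 14,030,000 m³
S = 421,360,000 / 14,030,000 = 30.0328 g/kg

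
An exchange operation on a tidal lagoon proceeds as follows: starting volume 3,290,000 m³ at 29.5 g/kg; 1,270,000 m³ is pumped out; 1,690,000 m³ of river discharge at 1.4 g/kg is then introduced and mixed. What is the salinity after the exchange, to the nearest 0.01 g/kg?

16.70 g/kg

Remaining after removal: 2,020,000 m³ at 29.5 g/kg (salt = 59,590,000)
After addition: salt = 59,590,000 + 1,690,000×1.4 = 61,956,000; volume = 3,710,000 m³
S = 61,956,000 / 3,710,000 = 16.6997 g/kg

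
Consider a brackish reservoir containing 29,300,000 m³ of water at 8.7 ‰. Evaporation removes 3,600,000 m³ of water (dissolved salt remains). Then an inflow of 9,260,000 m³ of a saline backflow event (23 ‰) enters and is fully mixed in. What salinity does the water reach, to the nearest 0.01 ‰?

After evaporation: salt = 29,300,000×8.7 = 254,910,000; volume = 29,300,000 − 3,600,000 = 25,700,000 m³
After mixing: salt = 254,910,000 + 9,260,000×23 = 467,890,000; volume = 25,700,000 + 9,260,000 = 34,960,000 m³
S = 467,890,000 / 34,960,000 = 13.3836 ‰

13.38 ‰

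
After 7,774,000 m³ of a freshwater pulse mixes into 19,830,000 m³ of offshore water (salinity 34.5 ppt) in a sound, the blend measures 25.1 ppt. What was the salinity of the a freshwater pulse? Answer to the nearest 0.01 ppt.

1.12 ppt

Salt balance: 19,830,000×34.5 + 7,774,000×S = 27,604,000×25.1
684,135,000 + 7,774,000·S = 692,860,400
S = (692,860,400 − 684,135,000) / 7,774,000 = 1.1224 ppt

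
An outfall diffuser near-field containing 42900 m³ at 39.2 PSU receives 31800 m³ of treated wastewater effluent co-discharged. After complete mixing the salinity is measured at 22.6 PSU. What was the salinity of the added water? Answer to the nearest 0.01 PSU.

Salt balance: 42,900×39.2 + 31,800×S = 74,700×22.6
1,681,680 + 31,800·S = 1,688,220
S = (1,688,220 − 1,681,680) / 31,800 = 0.2057 PSU

0.21 PSU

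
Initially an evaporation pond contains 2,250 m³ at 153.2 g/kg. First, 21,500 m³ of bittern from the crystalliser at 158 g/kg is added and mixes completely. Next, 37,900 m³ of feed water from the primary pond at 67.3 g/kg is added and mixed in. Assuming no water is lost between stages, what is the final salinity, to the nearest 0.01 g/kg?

Mass of salt is conserved:
Initial salt = 2,250×153.2 = 344,700
After stage 1: salt = 344,700 + 21,500×158 = 3,741,700; volume = 23,750 m³; S = 157.545 g/kg
After stage 2: salt = 3,741,700 + 37,900×67.3 = 6,292,370; volume = 61,650 m³
S = 6,292,370 / 61,650 = 102.066 g/kg

102.07 g/kg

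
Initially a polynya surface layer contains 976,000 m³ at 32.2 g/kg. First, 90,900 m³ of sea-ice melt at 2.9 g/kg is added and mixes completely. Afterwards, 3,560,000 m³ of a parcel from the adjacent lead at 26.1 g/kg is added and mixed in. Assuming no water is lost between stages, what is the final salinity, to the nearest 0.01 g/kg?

26.93 g/kg

Mass of salt is conserved:
Initial salt = 976,000×32.2 = 31,427,200
After stage 1: salt = 31,427,200 + 90,900×2.9 = 31,690,810; volume = 1,066,900 m³; S = 29.704 g/kg
After stage 2: salt = 31,690,810 + 3,560,000×26.1 = 124,606,810; volume = 4,626,900 m³
S = 124,606,810 / 4,626,900 = 26.9309 g/kg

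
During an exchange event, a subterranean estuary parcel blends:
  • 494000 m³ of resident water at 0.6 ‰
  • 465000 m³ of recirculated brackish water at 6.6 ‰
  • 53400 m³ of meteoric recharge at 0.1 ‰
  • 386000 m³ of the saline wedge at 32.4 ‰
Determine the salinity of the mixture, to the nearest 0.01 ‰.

11.35 ‰

Weighted by volume,
salt = 494,000×0.6 + 465,000×6.6 + 53,400×0.1 + 386,000×32.4 = 296,400 + 3,069,000 + 5,340 + 12,506,400 = 15,877,140
volume = 494,000 + 465,000 + 53,400 + 386,000 = 1,398,400 m³
S = 15,877,140 / 1,398,400 = 11.3538 ‰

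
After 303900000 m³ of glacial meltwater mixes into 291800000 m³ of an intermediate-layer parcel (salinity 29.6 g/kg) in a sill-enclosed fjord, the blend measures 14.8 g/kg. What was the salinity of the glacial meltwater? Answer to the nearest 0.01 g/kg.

Salt balance: 291,800,000×29.6 + 303,900,000×S = 595,700,000×14.8
8,637,280,000 + 303,900,000·S = 8,816,360,000
S = (8,816,360,000 − 8,637,280,000) / 303,900,000 = 0.5893 g/kg

0.59 g/kg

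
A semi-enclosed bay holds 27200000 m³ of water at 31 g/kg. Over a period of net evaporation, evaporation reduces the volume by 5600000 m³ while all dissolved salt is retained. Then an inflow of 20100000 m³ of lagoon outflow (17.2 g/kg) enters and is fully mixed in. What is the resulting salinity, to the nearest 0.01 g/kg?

28.51 g/kg

After evaporation: salt = 27,200,000×31 = 843,200,000; volume = 27,200,000 − 5,600,000 = 21,600,000 m³
After mixing: salt = 843,200,000 + 20,100,000×17.2 = 1,188,920,000; volume = 21,600,000 + 20,100,000 = 41,700,000 m³
S = 1,188,920,000 / 41,700,000 = 28.5113 g/kg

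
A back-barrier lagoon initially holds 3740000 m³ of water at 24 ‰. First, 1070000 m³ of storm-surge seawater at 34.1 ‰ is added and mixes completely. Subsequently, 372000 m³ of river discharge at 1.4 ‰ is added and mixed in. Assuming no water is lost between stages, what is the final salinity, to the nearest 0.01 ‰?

24.46 ‰

Mass of salt is conserved:
Initial salt = 3,740,000×24 = 89,760,000
After stage 1: salt = 89,760,000 + 1,070,000×34.1 = 126,247,000; volume = 4,810,000 m³; S = 26.247 ‰
After stage 2: salt = 126,247,000 + 372,000×1.4 = 126,767,800; volume = 5,182,000 m³
S = 126,767,800 / 5,182,000 = 24.4631 ‰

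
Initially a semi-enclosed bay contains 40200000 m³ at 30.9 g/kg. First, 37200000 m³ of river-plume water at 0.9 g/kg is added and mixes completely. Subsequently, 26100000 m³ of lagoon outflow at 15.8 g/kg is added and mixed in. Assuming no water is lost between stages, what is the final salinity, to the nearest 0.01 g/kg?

16.31 g/kg

Total salt / total volume:
Initial salt = 40,200,000×30.9 = 1,242,180,000
After stage 1: salt = 1,242,180,000 + 37,200,000×0.9 = 1,275,660,000; volume = 77,400,000 m³; S = 16.481 g/kg
After stage 2: salt = 1,275,660,000 + 26,100,000×15.8 = 1,688,040,000; volume = 103,500,000 m³
S = 1,688,040,000 / 103,500,000 = 16.3096 g/kg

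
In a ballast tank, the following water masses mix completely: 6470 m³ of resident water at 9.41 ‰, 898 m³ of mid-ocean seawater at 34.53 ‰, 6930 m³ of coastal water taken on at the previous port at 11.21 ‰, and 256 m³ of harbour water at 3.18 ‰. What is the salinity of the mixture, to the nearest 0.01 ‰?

11.71 ‰

Mass of salt is conserved:
salt = 6,470×9.41 + 898×34.53 + 6,930×11.21 + 256×3.18 = 60,882.7 + 31,007.94 + 77,685.3 + 814.08 = 170,390.02
volume = 6,470 + 898 + 6,930 + 256 = 14,554 m³
S = 170,390.02 / 14,554 = 11.7074 ‰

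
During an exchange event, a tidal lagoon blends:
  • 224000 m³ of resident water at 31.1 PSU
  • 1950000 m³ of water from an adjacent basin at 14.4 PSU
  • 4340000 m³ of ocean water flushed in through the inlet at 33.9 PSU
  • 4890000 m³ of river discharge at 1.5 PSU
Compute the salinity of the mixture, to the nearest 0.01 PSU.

Total salt / total volume:
salt = 224,000×31.1 + 1,950,000×14.4 + 4,340,000×33.9 + 4,890,000×1.5 = 6,966,400 + 28,080,000 + 147,126,000 + 7,335,000 = 189,507,400
volume = 224,000 + 1,950,000 + 4,340,000 + 4,890,000 = 11,404,000 m³
S = 189,507,400 / 11,404,000 = 16.6176 PSU

16.62 PSU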